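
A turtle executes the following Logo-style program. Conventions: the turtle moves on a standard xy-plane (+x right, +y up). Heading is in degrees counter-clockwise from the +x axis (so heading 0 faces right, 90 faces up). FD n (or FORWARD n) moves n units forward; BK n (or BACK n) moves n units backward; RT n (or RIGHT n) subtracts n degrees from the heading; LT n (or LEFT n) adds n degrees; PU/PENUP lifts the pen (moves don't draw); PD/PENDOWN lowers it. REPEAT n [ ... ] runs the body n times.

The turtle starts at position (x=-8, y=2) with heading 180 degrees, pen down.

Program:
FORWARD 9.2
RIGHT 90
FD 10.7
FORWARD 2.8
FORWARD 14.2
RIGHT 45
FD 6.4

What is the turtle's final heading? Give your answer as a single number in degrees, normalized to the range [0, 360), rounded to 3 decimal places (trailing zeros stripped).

Executing turtle program step by step:
Start: pos=(-8,2), heading=180, pen down
FD 9.2: (-8,2) -> (-17.2,2) [heading=180, draw]
RT 90: heading 180 -> 90
FD 10.7: (-17.2,2) -> (-17.2,12.7) [heading=90, draw]
FD 2.8: (-17.2,12.7) -> (-17.2,15.5) [heading=90, draw]
FD 14.2: (-17.2,15.5) -> (-17.2,29.7) [heading=90, draw]
RT 45: heading 90 -> 45
FD 6.4: (-17.2,29.7) -> (-12.675,34.225) [heading=45, draw]
Final: pos=(-12.675,34.225), heading=45, 5 segment(s) drawn

Answer: 45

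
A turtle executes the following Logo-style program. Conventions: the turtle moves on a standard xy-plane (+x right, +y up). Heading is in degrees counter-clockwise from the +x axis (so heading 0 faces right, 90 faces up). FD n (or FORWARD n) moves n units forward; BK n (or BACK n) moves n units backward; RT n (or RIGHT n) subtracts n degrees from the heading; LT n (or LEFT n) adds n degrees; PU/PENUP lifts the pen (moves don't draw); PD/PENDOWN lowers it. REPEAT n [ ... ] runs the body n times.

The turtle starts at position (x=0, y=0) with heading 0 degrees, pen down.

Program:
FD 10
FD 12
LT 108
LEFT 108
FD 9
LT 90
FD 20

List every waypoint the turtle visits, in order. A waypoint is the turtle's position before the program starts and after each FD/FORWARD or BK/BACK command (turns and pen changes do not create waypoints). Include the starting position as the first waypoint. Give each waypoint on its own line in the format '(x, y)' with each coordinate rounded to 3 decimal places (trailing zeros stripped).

Executing turtle program step by step:
Start: pos=(0,0), heading=0, pen down
FD 10: (0,0) -> (10,0) [heading=0, draw]
FD 12: (10,0) -> (22,0) [heading=0, draw]
LT 108: heading 0 -> 108
LT 108: heading 108 -> 216
FD 9: (22,0) -> (14.719,-5.29) [heading=216, draw]
LT 90: heading 216 -> 306
FD 20: (14.719,-5.29) -> (26.475,-21.47) [heading=306, draw]
Final: pos=(26.475,-21.47), heading=306, 4 segment(s) drawn
Waypoints (5 total):
(0, 0)
(10, 0)
(22, 0)
(14.719, -5.29)
(26.475, -21.47)

Answer: (0, 0)
(10, 0)
(22, 0)
(14.719, -5.29)
(26.475, -21.47)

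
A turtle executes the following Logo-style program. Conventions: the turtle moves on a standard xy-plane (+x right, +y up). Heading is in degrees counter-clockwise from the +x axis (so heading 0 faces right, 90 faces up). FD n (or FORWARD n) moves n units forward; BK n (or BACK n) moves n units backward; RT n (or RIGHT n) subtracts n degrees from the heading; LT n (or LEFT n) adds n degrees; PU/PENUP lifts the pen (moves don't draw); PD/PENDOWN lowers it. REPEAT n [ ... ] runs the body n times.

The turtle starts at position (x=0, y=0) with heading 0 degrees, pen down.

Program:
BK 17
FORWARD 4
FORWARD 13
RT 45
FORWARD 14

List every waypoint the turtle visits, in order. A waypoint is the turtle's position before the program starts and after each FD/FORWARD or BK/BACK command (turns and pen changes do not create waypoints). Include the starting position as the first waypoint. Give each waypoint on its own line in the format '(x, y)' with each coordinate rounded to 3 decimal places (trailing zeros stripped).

Executing turtle program step by step:
Start: pos=(0,0), heading=0, pen down
BK 17: (0,0) -> (-17,0) [heading=0, draw]
FD 4: (-17,0) -> (-13,0) [heading=0, draw]
FD 13: (-13,0) -> (0,0) [heading=0, draw]
RT 45: heading 0 -> 315
FD 14: (0,0) -> (9.899,-9.899) [heading=315, draw]
Final: pos=(9.899,-9.899), heading=315, 4 segment(s) drawn
Waypoints (5 total):
(0, 0)
(-17, 0)
(-13, 0)
(0, 0)
(9.899, -9.899)

Answer: (0, 0)
(-17, 0)
(-13, 0)
(0, 0)
(9.899, -9.899)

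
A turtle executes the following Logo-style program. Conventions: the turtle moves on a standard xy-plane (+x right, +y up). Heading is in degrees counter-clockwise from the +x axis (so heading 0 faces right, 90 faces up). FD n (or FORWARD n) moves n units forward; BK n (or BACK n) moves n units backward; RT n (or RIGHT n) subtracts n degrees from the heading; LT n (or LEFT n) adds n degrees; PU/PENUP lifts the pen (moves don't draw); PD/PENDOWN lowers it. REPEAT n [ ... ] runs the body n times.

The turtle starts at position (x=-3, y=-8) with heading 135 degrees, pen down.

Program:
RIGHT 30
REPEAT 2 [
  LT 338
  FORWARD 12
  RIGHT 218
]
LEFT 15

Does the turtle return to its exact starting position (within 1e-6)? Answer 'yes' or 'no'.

Answer: no

Derivation:
Executing turtle program step by step:
Start: pos=(-3,-8), heading=135, pen down
RT 30: heading 135 -> 105
REPEAT 2 [
  -- iteration 1/2 --
  LT 338: heading 105 -> 83
  FD 12: (-3,-8) -> (-1.538,3.911) [heading=83, draw]
  RT 218: heading 83 -> 225
  -- iteration 2/2 --
  LT 338: heading 225 -> 203
  FD 12: (-1.538,3.911) -> (-12.584,-0.778) [heading=203, draw]
  RT 218: heading 203 -> 345
]
LT 15: heading 345 -> 0
Final: pos=(-12.584,-0.778), heading=0, 2 segment(s) drawn

Start position: (-3, -8)
Final position: (-12.584, -0.778)
Distance = 12; >= 1e-6 -> NOT closed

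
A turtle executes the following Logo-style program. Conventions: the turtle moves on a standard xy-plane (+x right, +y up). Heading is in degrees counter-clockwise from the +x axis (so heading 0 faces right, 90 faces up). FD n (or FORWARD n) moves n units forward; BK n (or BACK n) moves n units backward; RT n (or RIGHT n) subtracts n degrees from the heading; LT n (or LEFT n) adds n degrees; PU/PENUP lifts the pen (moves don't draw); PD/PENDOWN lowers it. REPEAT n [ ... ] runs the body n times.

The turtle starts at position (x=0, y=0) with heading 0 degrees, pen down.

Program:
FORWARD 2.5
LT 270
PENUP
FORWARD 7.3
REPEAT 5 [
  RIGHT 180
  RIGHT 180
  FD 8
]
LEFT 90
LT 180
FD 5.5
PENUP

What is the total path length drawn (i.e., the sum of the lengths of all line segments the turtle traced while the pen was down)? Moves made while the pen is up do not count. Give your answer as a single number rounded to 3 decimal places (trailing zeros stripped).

Answer: 2.5

Derivation:
Executing turtle program step by step:
Start: pos=(0,0), heading=0, pen down
FD 2.5: (0,0) -> (2.5,0) [heading=0, draw]
LT 270: heading 0 -> 270
PU: pen up
FD 7.3: (2.5,0) -> (2.5,-7.3) [heading=270, move]
REPEAT 5 [
  -- iteration 1/5 --
  RT 180: heading 270 -> 90
  RT 180: heading 90 -> 270
  FD 8: (2.5,-7.3) -> (2.5,-15.3) [heading=270, move]
  -- iteration 2/5 --
  RT 180: heading 270 -> 90
  RT 180: heading 90 -> 270
  FD 8: (2.5,-15.3) -> (2.5,-23.3) [heading=270, move]
  -- iteration 3/5 --
  RT 180: heading 270 -> 90
  RT 180: heading 90 -> 270
  FD 8: (2.5,-23.3) -> (2.5,-31.3) [heading=270, move]
  -- iteration 4/5 --
  RT 180: heading 270 -> 90
  RT 180: heading 90 -> 270
  FD 8: (2.5,-31.3) -> (2.5,-39.3) [heading=270, move]
  -- iteration 5/5 --
  RT 180: heading 270 -> 90
  RT 180: heading 90 -> 270
  FD 8: (2.5,-39.3) -> (2.5,-47.3) [heading=270, move]
]
LT 90: heading 270 -> 0
LT 180: heading 0 -> 180
FD 5.5: (2.5,-47.3) -> (-3,-47.3) [heading=180, move]
PU: pen up
Final: pos=(-3,-47.3), heading=180, 1 segment(s) drawn

Segment lengths:
  seg 1: (0,0) -> (2.5,0), length = 2.5
Total = 2.5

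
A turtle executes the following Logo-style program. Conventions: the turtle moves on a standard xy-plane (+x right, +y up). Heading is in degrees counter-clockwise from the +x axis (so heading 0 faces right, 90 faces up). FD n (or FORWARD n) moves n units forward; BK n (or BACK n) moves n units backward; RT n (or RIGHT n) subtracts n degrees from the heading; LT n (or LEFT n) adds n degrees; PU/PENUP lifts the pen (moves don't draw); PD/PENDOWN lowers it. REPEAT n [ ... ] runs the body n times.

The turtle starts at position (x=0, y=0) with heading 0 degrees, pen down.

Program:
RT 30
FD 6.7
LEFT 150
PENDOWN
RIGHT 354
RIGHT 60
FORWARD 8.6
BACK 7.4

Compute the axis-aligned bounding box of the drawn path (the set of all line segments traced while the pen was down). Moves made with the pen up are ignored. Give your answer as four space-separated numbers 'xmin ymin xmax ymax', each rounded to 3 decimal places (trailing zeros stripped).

Executing turtle program step by step:
Start: pos=(0,0), heading=0, pen down
RT 30: heading 0 -> 330
FD 6.7: (0,0) -> (5.802,-3.35) [heading=330, draw]
LT 150: heading 330 -> 120
PD: pen down
RT 354: heading 120 -> 126
RT 60: heading 126 -> 66
FD 8.6: (5.802,-3.35) -> (9.3,4.506) [heading=66, draw]
BK 7.4: (9.3,4.506) -> (6.29,-2.254) [heading=66, draw]
Final: pos=(6.29,-2.254), heading=66, 3 segment(s) drawn

Segment endpoints: x in {0, 5.802, 6.29, 9.3}, y in {-3.35, -2.254, 0, 4.506}
xmin=0, ymin=-3.35, xmax=9.3, ymax=4.506

Answer: 0 -3.35 9.3 4.506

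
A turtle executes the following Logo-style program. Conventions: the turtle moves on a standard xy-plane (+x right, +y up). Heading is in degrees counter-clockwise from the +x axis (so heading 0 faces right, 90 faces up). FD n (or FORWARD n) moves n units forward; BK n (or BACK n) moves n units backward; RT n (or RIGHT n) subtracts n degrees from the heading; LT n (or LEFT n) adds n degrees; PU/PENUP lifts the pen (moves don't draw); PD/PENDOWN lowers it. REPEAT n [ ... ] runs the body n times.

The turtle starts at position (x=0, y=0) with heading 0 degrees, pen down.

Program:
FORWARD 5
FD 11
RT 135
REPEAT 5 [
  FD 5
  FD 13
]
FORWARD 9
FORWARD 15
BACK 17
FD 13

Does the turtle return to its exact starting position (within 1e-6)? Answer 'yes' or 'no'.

Answer: no

Derivation:
Executing turtle program step by step:
Start: pos=(0,0), heading=0, pen down
FD 5: (0,0) -> (5,0) [heading=0, draw]
FD 11: (5,0) -> (16,0) [heading=0, draw]
RT 135: heading 0 -> 225
REPEAT 5 [
  -- iteration 1/5 --
  FD 5: (16,0) -> (12.464,-3.536) [heading=225, draw]
  FD 13: (12.464,-3.536) -> (3.272,-12.728) [heading=225, draw]
  -- iteration 2/5 --
  FD 5: (3.272,-12.728) -> (-0.263,-16.263) [heading=225, draw]
  FD 13: (-0.263,-16.263) -> (-9.456,-25.456) [heading=225, draw]
  -- iteration 3/5 --
  FD 5: (-9.456,-25.456) -> (-12.991,-28.991) [heading=225, draw]
  FD 13: (-12.991,-28.991) -> (-22.184,-38.184) [heading=225, draw]
  -- iteration 4/5 --
  FD 5: (-22.184,-38.184) -> (-25.719,-41.719) [heading=225, draw]
  FD 13: (-25.719,-41.719) -> (-34.912,-50.912) [heading=225, draw]
  -- iteration 5/5 --
  FD 5: (-34.912,-50.912) -> (-38.447,-54.447) [heading=225, draw]
  FD 13: (-38.447,-54.447) -> (-47.64,-63.64) [heading=225, draw]
]
FD 9: (-47.64,-63.64) -> (-54.004,-70.004) [heading=225, draw]
FD 15: (-54.004,-70.004) -> (-64.61,-80.61) [heading=225, draw]
BK 17: (-64.61,-80.61) -> (-52.589,-68.589) [heading=225, draw]
FD 13: (-52.589,-68.589) -> (-61.782,-77.782) [heading=225, draw]
Final: pos=(-61.782,-77.782), heading=225, 16 segment(s) drawn

Start position: (0, 0)
Final position: (-61.782, -77.782)
Distance = 99.333; >= 1e-6 -> NOT closed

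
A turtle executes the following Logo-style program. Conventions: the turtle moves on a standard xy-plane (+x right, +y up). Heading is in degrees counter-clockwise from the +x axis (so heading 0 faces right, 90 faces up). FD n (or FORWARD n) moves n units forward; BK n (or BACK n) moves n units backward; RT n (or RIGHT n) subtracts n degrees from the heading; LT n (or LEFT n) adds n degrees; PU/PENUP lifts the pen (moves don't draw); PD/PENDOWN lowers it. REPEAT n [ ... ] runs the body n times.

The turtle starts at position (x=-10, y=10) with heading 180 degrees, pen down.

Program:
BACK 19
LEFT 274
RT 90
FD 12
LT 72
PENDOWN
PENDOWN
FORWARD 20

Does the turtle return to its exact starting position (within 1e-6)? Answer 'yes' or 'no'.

Executing turtle program step by step:
Start: pos=(-10,10), heading=180, pen down
BK 19: (-10,10) -> (9,10) [heading=180, draw]
LT 274: heading 180 -> 94
RT 90: heading 94 -> 4
FD 12: (9,10) -> (20.971,10.837) [heading=4, draw]
LT 72: heading 4 -> 76
PD: pen down
PD: pen down
FD 20: (20.971,10.837) -> (25.809,30.243) [heading=76, draw]
Final: pos=(25.809,30.243), heading=76, 3 segment(s) drawn

Start position: (-10, 10)
Final position: (25.809, 30.243)
Distance = 41.135; >= 1e-6 -> NOT closed

Answer: no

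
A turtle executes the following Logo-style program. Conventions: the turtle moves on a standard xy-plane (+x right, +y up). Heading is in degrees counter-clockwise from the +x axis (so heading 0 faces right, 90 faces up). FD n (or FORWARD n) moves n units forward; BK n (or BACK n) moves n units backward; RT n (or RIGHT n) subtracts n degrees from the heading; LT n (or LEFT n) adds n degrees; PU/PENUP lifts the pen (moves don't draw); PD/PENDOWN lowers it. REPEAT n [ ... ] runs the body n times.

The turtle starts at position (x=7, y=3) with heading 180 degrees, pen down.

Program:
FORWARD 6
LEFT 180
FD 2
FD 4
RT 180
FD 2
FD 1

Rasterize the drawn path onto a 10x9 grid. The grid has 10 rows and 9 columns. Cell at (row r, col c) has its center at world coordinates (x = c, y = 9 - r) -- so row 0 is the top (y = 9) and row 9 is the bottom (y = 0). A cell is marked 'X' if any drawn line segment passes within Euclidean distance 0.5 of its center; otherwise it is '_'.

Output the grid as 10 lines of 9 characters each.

Segment 0: (7,3) -> (1,3)
Segment 1: (1,3) -> (3,3)
Segment 2: (3,3) -> (7,3)
Segment 3: (7,3) -> (5,3)
Segment 4: (5,3) -> (4,3)

Answer: _________
_________
_________
_________
_________
_________
_XXXXXXX_
_________
_________
_________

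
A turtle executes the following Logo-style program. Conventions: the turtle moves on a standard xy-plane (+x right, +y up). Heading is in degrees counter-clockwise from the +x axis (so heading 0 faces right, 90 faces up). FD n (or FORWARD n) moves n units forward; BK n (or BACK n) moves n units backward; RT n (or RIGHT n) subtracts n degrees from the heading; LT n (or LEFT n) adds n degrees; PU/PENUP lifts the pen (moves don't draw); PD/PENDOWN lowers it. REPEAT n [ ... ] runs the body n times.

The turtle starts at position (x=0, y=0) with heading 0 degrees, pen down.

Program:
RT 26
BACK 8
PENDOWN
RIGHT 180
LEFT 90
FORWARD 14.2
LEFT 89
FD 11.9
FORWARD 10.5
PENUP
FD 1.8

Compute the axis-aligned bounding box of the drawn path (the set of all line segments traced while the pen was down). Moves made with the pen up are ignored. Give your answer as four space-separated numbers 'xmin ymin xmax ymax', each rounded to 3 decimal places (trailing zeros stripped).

Answer: -13.415 -19.425 6.543 3.507

Derivation:
Executing turtle program step by step:
Start: pos=(0,0), heading=0, pen down
RT 26: heading 0 -> 334
BK 8: (0,0) -> (-7.19,3.507) [heading=334, draw]
PD: pen down
RT 180: heading 334 -> 154
LT 90: heading 154 -> 244
FD 14.2: (-7.19,3.507) -> (-13.415,-9.256) [heading=244, draw]
LT 89: heading 244 -> 333
FD 11.9: (-13.415,-9.256) -> (-2.812,-14.658) [heading=333, draw]
FD 10.5: (-2.812,-14.658) -> (6.543,-19.425) [heading=333, draw]
PU: pen up
FD 1.8: (6.543,-19.425) -> (8.147,-20.242) [heading=333, move]
Final: pos=(8.147,-20.242), heading=333, 4 segment(s) drawn

Segment endpoints: x in {-13.415, -7.19, -2.812, 0, 6.543}, y in {-19.425, -14.658, -9.256, 0, 3.507}
xmin=-13.415, ymin=-19.425, xmax=6.543, ymax=3.507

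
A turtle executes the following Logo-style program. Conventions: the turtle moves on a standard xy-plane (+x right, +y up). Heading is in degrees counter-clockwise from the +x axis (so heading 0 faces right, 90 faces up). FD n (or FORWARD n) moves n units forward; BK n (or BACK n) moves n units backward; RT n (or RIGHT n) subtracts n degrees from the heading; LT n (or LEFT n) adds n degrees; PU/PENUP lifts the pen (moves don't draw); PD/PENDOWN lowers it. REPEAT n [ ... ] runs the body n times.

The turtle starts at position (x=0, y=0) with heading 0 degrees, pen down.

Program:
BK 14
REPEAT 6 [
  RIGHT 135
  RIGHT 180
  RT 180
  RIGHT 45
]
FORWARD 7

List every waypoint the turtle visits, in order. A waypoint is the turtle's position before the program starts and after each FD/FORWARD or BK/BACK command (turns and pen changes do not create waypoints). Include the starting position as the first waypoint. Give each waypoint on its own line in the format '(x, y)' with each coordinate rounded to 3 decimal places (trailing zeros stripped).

Executing turtle program step by step:
Start: pos=(0,0), heading=0, pen down
BK 14: (0,0) -> (-14,0) [heading=0, draw]
REPEAT 6 [
  -- iteration 1/6 --
  RT 135: heading 0 -> 225
  RT 180: heading 225 -> 45
  RT 180: heading 45 -> 225
  RT 45: heading 225 -> 180
  -- iteration 2/6 --
  RT 135: heading 180 -> 45
  RT 180: heading 45 -> 225
  RT 180: heading 225 -> 45
  RT 45: heading 45 -> 0
  -- iteration 3/6 --
  RT 135: heading 0 -> 225
  RT 180: heading 225 -> 45
  RT 180: heading 45 -> 225
  RT 45: heading 225 -> 180
  -- iteration 4/6 --
  RT 135: heading 180 -> 45
  RT 180: heading 45 -> 225
  RT 180: heading 225 -> 45
  RT 45: heading 45 -> 0
  -- iteration 5/6 --
  RT 135: heading 0 -> 225
  RT 180: heading 225 -> 45
  RT 180: heading 45 -> 225
  RT 45: heading 225 -> 180
  -- iteration 6/6 --
  RT 135: heading 180 -> 45
  RT 180: heading 45 -> 225
  RT 180: heading 225 -> 45
  RT 45: heading 45 -> 0
]
FD 7: (-14,0) -> (-7,0) [heading=0, draw]
Final: pos=(-7,0), heading=0, 2 segment(s) drawn
Waypoints (3 total):
(0, 0)
(-14, 0)
(-7, 0)

Answer: (0, 0)
(-14, 0)
(-7, 0)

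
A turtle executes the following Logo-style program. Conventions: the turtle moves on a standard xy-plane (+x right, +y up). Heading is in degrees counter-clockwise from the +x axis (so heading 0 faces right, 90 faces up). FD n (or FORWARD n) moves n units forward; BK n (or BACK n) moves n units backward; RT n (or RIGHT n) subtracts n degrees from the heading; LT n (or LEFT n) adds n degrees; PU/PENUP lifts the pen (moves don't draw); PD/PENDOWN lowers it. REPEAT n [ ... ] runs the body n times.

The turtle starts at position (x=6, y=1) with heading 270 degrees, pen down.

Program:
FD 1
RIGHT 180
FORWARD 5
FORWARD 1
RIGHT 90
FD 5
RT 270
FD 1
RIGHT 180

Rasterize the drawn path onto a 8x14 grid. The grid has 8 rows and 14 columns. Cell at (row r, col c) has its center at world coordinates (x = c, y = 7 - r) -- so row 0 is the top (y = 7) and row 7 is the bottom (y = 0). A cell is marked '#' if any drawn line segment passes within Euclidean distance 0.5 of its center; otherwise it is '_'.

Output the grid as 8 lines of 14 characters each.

Segment 0: (6,1) -> (6,0)
Segment 1: (6,0) -> (6,5)
Segment 2: (6,5) -> (6,6)
Segment 3: (6,6) -> (11,6)
Segment 4: (11,6) -> (11,7)

Answer: ___________#__
______######__
______#_______
______#_______
______#_______
______#_______
______#_______
______#_______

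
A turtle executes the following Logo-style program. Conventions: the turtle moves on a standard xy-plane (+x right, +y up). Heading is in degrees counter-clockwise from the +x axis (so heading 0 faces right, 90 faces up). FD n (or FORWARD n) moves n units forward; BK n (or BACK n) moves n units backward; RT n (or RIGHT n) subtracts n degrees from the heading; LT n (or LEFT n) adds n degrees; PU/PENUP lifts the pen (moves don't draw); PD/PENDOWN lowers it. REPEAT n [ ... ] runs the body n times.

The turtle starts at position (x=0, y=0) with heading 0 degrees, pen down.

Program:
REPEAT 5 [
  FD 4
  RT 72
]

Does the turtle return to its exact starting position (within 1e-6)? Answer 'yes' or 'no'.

Answer: yes

Derivation:
Executing turtle program step by step:
Start: pos=(0,0), heading=0, pen down
REPEAT 5 [
  -- iteration 1/5 --
  FD 4: (0,0) -> (4,0) [heading=0, draw]
  RT 72: heading 0 -> 288
  -- iteration 2/5 --
  FD 4: (4,0) -> (5.236,-3.804) [heading=288, draw]
  RT 72: heading 288 -> 216
  -- iteration 3/5 --
  FD 4: (5.236,-3.804) -> (2,-6.155) [heading=216, draw]
  RT 72: heading 216 -> 144
  -- iteration 4/5 --
  FD 4: (2,-6.155) -> (-1.236,-3.804) [heading=144, draw]
  RT 72: heading 144 -> 72
  -- iteration 5/5 --
  FD 4: (-1.236,-3.804) -> (0,0) [heading=72, draw]
  RT 72: heading 72 -> 0
]
Final: pos=(0,0), heading=0, 5 segment(s) drawn

Start position: (0, 0)
Final position: (0, 0)
Distance = 0; < 1e-6 -> CLOSED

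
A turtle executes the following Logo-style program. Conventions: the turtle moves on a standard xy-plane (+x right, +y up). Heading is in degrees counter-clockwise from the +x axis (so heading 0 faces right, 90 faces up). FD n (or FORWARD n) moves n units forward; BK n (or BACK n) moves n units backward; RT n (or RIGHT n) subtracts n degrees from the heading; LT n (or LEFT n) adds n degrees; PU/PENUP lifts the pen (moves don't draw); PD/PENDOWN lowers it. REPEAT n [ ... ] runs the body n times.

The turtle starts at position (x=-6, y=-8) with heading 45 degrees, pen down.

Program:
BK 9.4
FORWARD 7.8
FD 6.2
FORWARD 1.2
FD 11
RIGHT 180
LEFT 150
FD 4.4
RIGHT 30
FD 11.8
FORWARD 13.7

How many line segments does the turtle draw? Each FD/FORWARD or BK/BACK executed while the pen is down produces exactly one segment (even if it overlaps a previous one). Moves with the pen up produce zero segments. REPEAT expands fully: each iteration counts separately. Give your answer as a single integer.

Executing turtle program step by step:
Start: pos=(-6,-8), heading=45, pen down
BK 9.4: (-6,-8) -> (-12.647,-14.647) [heading=45, draw]
FD 7.8: (-12.647,-14.647) -> (-7.131,-9.131) [heading=45, draw]
FD 6.2: (-7.131,-9.131) -> (-2.747,-4.747) [heading=45, draw]
FD 1.2: (-2.747,-4.747) -> (-1.899,-3.899) [heading=45, draw]
FD 11: (-1.899,-3.899) -> (5.879,3.879) [heading=45, draw]
RT 180: heading 45 -> 225
LT 150: heading 225 -> 15
FD 4.4: (5.879,3.879) -> (10.129,5.018) [heading=15, draw]
RT 30: heading 15 -> 345
FD 11.8: (10.129,5.018) -> (21.527,1.964) [heading=345, draw]
FD 13.7: (21.527,1.964) -> (34.761,-1.582) [heading=345, draw]
Final: pos=(34.761,-1.582), heading=345, 8 segment(s) drawn
Segments drawn: 8

Answer: 8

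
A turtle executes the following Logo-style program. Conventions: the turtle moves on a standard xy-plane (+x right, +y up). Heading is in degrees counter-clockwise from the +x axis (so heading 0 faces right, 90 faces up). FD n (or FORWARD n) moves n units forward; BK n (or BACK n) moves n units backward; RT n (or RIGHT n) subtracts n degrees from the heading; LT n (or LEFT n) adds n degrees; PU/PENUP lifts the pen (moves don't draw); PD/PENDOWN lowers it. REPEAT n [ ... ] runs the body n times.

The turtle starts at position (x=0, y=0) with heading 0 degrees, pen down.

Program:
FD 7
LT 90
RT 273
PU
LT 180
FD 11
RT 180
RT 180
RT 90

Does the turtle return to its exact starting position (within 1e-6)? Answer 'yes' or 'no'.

Executing turtle program step by step:
Start: pos=(0,0), heading=0, pen down
FD 7: (0,0) -> (7,0) [heading=0, draw]
LT 90: heading 0 -> 90
RT 273: heading 90 -> 177
PU: pen up
LT 180: heading 177 -> 357
FD 11: (7,0) -> (17.985,-0.576) [heading=357, move]
RT 180: heading 357 -> 177
RT 180: heading 177 -> 357
RT 90: heading 357 -> 267
Final: pos=(17.985,-0.576), heading=267, 1 segment(s) drawn

Start position: (0, 0)
Final position: (17.985, -0.576)
Distance = 17.994; >= 1e-6 -> NOT closed

Answer: no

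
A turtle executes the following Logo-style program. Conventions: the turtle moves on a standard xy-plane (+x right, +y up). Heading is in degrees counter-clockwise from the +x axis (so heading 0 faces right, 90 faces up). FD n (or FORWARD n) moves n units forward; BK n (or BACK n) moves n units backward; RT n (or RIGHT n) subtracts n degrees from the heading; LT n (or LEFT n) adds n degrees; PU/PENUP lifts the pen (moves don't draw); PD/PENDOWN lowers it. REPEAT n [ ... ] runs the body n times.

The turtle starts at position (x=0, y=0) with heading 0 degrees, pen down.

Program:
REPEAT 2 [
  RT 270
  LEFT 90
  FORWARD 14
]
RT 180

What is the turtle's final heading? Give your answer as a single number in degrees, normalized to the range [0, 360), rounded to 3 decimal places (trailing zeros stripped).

Answer: 180

Derivation:
Executing turtle program step by step:
Start: pos=(0,0), heading=0, pen down
REPEAT 2 [
  -- iteration 1/2 --
  RT 270: heading 0 -> 90
  LT 90: heading 90 -> 180
  FD 14: (0,0) -> (-14,0) [heading=180, draw]
  -- iteration 2/2 --
  RT 270: heading 180 -> 270
  LT 90: heading 270 -> 0
  FD 14: (-14,0) -> (0,0) [heading=0, draw]
]
RT 180: heading 0 -> 180
Final: pos=(0,0), heading=180, 2 segment(s) drawn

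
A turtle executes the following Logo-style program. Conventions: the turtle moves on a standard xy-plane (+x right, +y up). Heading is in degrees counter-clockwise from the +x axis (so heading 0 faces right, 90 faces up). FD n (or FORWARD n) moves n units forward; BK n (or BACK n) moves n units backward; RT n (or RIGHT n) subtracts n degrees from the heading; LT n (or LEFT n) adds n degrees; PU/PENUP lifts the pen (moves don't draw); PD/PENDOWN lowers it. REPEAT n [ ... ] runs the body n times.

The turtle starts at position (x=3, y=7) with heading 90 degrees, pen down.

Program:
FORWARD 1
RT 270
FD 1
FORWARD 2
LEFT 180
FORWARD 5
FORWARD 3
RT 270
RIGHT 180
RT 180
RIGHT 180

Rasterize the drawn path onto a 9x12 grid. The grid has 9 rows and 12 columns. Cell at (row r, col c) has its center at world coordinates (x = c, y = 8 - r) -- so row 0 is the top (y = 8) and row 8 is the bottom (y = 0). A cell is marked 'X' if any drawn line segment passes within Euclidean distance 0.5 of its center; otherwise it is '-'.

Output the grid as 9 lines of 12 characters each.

Segment 0: (3,7) -> (3,8)
Segment 1: (3,8) -> (2,8)
Segment 2: (2,8) -> (0,8)
Segment 3: (0,8) -> (5,8)
Segment 4: (5,8) -> (8,8)

Answer: XXXXXXXXX---
---X--------
------------
------------
------------
------------
------------
------------
------------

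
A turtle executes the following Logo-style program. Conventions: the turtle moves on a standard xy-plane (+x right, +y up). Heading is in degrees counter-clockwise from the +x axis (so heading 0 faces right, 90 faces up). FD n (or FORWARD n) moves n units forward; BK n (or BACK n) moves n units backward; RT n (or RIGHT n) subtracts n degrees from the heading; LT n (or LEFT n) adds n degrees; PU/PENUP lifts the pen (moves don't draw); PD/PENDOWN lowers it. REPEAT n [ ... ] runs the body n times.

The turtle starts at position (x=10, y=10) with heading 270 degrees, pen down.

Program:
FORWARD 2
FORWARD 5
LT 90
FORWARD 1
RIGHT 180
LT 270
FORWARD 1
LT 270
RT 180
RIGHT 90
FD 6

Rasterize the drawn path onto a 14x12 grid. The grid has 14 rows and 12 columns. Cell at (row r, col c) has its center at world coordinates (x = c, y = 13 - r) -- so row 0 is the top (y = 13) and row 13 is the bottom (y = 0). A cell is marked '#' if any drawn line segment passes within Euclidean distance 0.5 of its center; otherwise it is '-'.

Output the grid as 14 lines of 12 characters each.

Segment 0: (10,10) -> (10,8)
Segment 1: (10,8) -> (10,3)
Segment 2: (10,3) -> (11,3)
Segment 3: (11,3) -> (11,4)
Segment 4: (11,4) -> (11,10)

Answer: ------------
------------
------------
----------##
----------##
----------##
----------##
----------##
----------##
----------##
----------##
------------
------------
------------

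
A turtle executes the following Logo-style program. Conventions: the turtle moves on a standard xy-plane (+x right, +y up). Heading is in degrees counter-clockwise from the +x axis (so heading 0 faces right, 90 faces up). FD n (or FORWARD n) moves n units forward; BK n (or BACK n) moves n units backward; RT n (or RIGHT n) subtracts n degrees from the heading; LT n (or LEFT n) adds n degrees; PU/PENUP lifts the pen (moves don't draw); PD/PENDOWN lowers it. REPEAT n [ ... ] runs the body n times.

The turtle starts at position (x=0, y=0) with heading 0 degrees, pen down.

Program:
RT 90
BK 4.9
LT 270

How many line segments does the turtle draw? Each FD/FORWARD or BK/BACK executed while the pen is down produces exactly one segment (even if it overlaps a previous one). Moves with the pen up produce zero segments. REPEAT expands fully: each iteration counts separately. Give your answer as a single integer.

Answer: 1

Derivation:
Executing turtle program step by step:
Start: pos=(0,0), heading=0, pen down
RT 90: heading 0 -> 270
BK 4.9: (0,0) -> (0,4.9) [heading=270, draw]
LT 270: heading 270 -> 180
Final: pos=(0,4.9), heading=180, 1 segment(s) drawn
Segments drawn: 1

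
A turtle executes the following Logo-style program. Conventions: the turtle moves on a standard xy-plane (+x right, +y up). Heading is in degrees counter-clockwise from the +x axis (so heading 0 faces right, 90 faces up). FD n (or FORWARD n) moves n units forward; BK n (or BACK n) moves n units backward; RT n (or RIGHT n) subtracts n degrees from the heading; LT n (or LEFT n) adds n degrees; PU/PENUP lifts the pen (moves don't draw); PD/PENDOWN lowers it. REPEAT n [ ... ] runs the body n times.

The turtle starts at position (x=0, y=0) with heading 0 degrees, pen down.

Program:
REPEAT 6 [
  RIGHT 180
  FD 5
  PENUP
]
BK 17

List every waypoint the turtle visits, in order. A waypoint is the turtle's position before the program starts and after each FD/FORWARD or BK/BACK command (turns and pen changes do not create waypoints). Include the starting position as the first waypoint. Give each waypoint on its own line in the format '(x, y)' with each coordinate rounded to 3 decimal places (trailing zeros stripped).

Answer: (0, 0)
(-5, 0)
(0, 0)
(-5, 0)
(0, 0)
(-5, 0)
(0, 0)
(-17, 0)

Derivation:
Executing turtle program step by step:
Start: pos=(0,0), heading=0, pen down
REPEAT 6 [
  -- iteration 1/6 --
  RT 180: heading 0 -> 180
  FD 5: (0,0) -> (-5,0) [heading=180, draw]
  PU: pen up
  -- iteration 2/6 --
  RT 180: heading 180 -> 0
  FD 5: (-5,0) -> (0,0) [heading=0, move]
  PU: pen up
  -- iteration 3/6 --
  RT 180: heading 0 -> 180
  FD 5: (0,0) -> (-5,0) [heading=180, move]
  PU: pen up
  -- iteration 4/6 --
  RT 180: heading 180 -> 0
  FD 5: (-5,0) -> (0,0) [heading=0, move]
  PU: pen up
  -- iteration 5/6 --
  RT 180: heading 0 -> 180
  FD 5: (0,0) -> (-5,0) [heading=180, move]
  PU: pen up
  -- iteration 6/6 --
  RT 180: heading 180 -> 0
  FD 5: (-5,0) -> (0,0) [heading=0, move]
  PU: pen up
]
BK 17: (0,0) -> (-17,0) [heading=0, move]
Final: pos=(-17,0), heading=0, 1 segment(s) drawn
Waypoints (8 total):
(0, 0)
(-5, 0)
(0, 0)
(-5, 0)
(0, 0)
(-5, 0)
(0, 0)
(-17, 0)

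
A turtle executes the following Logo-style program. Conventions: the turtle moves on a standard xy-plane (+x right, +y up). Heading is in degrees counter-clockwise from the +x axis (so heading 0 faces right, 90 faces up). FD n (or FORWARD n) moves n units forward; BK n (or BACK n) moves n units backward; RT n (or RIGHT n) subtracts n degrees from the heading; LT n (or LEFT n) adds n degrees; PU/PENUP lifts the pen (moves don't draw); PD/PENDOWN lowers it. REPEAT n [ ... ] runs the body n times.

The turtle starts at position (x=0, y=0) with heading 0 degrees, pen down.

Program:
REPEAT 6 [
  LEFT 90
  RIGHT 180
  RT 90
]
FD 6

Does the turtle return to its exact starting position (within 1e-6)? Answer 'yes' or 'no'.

Executing turtle program step by step:
Start: pos=(0,0), heading=0, pen down
REPEAT 6 [
  -- iteration 1/6 --
  LT 90: heading 0 -> 90
  RT 180: heading 90 -> 270
  RT 90: heading 270 -> 180
  -- iteration 2/6 --
  LT 90: heading 180 -> 270
  RT 180: heading 270 -> 90
  RT 90: heading 90 -> 0
  -- iteration 3/6 --
  LT 90: heading 0 -> 90
  RT 180: heading 90 -> 270
  RT 90: heading 270 -> 180
  -- iteration 4/6 --
  LT 90: heading 180 -> 270
  RT 180: heading 270 -> 90
  RT 90: heading 90 -> 0
  -- iteration 5/6 --
  LT 90: heading 0 -> 90
  RT 180: heading 90 -> 270
  RT 90: heading 270 -> 180
  -- iteration 6/6 --
  LT 90: heading 180 -> 270
  RT 180: heading 270 -> 90
  RT 90: heading 90 -> 0
]
FD 6: (0,0) -> (6,0) [heading=0, draw]
Final: pos=(6,0), heading=0, 1 segment(s) drawn

Start position: (0, 0)
Final position: (6, 0)
Distance = 6; >= 1e-6 -> NOT closed

Answer: no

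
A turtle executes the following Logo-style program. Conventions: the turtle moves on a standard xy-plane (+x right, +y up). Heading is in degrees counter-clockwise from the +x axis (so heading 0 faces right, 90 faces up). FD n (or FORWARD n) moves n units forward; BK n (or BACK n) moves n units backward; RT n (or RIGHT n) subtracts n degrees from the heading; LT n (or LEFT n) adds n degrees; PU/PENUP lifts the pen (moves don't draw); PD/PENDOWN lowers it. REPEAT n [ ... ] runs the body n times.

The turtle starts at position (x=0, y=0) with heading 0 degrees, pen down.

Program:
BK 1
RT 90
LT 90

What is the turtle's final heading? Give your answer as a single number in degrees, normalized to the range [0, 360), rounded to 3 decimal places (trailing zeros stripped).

Executing turtle program step by step:
Start: pos=(0,0), heading=0, pen down
BK 1: (0,0) -> (-1,0) [heading=0, draw]
RT 90: heading 0 -> 270
LT 90: heading 270 -> 0
Final: pos=(-1,0), heading=0, 1 segment(s) drawn

Answer: 0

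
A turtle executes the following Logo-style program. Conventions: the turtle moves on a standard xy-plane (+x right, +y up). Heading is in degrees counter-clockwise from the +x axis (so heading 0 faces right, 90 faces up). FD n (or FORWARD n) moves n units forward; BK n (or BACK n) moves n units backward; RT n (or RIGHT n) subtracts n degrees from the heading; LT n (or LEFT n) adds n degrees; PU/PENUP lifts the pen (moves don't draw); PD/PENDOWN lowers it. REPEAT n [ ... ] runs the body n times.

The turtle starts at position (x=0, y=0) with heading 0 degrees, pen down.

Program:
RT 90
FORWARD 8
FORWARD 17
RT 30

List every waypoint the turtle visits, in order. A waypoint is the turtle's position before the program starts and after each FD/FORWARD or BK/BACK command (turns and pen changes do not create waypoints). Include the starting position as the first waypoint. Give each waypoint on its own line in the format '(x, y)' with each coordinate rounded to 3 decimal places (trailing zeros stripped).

Executing turtle program step by step:
Start: pos=(0,0), heading=0, pen down
RT 90: heading 0 -> 270
FD 8: (0,0) -> (0,-8) [heading=270, draw]
FD 17: (0,-8) -> (0,-25) [heading=270, draw]
RT 30: heading 270 -> 240
Final: pos=(0,-25), heading=240, 2 segment(s) drawn
Waypoints (3 total):
(0, 0)
(0, -8)
(0, -25)

Answer: (0, 0)
(0, -8)
(0, -25)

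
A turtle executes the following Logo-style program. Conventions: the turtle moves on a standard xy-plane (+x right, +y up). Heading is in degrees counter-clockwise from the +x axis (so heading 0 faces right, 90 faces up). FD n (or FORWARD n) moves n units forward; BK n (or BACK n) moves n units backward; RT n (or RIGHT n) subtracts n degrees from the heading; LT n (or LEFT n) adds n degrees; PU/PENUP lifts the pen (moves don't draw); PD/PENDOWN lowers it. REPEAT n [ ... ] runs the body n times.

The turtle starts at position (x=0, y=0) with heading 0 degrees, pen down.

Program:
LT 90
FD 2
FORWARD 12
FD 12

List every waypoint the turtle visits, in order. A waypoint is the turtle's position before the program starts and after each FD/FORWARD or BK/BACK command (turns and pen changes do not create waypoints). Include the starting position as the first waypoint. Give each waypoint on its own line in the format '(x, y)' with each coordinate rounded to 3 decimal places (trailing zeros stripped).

Answer: (0, 0)
(0, 2)
(0, 14)
(0, 26)

Derivation:
Executing turtle program step by step:
Start: pos=(0,0), heading=0, pen down
LT 90: heading 0 -> 90
FD 2: (0,0) -> (0,2) [heading=90, draw]
FD 12: (0,2) -> (0,14) [heading=90, draw]
FD 12: (0,14) -> (0,26) [heading=90, draw]
Final: pos=(0,26), heading=90, 3 segment(s) drawn
Waypoints (4 total):
(0, 0)
(0, 2)
(0, 14)
(0, 26)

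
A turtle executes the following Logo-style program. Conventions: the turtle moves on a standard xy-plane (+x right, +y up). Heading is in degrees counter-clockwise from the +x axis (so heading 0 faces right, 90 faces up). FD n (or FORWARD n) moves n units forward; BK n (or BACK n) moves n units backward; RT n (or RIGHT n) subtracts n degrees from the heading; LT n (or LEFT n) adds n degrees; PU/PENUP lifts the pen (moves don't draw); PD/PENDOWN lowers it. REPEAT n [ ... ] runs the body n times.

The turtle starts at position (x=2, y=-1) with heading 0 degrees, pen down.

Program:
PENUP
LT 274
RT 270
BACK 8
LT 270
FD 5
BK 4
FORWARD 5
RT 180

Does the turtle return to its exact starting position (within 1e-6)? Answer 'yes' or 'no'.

Executing turtle program step by step:
Start: pos=(2,-1), heading=0, pen down
PU: pen up
LT 274: heading 0 -> 274
RT 270: heading 274 -> 4
BK 8: (2,-1) -> (-5.981,-1.558) [heading=4, move]
LT 270: heading 4 -> 274
FD 5: (-5.981,-1.558) -> (-5.632,-6.546) [heading=274, move]
BK 4: (-5.632,-6.546) -> (-5.911,-2.556) [heading=274, move]
FD 5: (-5.911,-2.556) -> (-5.562,-7.543) [heading=274, move]
RT 180: heading 274 -> 94
Final: pos=(-5.562,-7.543), heading=94, 0 segment(s) drawn

Start position: (2, -1)
Final position: (-5.562, -7.543)
Distance = 10; >= 1e-6 -> NOT closed

Answer: no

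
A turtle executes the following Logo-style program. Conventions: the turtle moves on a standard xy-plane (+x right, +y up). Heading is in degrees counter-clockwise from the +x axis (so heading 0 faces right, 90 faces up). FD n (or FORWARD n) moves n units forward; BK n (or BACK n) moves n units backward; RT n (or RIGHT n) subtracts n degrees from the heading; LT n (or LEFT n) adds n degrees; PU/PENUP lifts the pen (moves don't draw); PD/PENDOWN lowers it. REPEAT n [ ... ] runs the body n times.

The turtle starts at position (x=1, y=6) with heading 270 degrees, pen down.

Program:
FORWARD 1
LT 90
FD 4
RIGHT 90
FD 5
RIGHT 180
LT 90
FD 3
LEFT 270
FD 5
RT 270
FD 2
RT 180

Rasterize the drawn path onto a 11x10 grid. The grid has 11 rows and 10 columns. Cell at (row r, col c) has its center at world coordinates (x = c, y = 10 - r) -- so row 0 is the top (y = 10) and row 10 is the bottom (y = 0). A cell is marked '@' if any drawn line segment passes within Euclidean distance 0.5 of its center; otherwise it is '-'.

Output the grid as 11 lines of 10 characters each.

Segment 0: (1,6) -> (1,5)
Segment 1: (1,5) -> (5,5)
Segment 2: (5,5) -> (5,-0)
Segment 3: (5,-0) -> (2,-0)
Segment 4: (2,-0) -> (2,5)
Segment 5: (2,5) -> (0,5)

Answer: ----------
----------
----------
----------
-@--------
@@@@@@----
--@--@----
--@--@----
--@--@----
--@--@----
--@@@@----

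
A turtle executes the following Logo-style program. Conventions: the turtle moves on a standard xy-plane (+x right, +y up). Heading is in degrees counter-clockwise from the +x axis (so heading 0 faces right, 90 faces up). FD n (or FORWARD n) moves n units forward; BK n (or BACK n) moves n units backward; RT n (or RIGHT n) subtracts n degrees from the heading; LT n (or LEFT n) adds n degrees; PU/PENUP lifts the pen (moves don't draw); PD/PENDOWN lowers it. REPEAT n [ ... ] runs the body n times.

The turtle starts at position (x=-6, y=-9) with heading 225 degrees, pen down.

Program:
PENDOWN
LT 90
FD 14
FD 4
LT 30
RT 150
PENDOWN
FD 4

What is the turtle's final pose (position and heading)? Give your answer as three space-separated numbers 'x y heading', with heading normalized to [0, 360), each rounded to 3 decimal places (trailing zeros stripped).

Executing turtle program step by step:
Start: pos=(-6,-9), heading=225, pen down
PD: pen down
LT 90: heading 225 -> 315
FD 14: (-6,-9) -> (3.899,-18.899) [heading=315, draw]
FD 4: (3.899,-18.899) -> (6.728,-21.728) [heading=315, draw]
LT 30: heading 315 -> 345
RT 150: heading 345 -> 195
PD: pen down
FD 4: (6.728,-21.728) -> (2.864,-22.763) [heading=195, draw]
Final: pos=(2.864,-22.763), heading=195, 3 segment(s) drawn

Answer: 2.864 -22.763 195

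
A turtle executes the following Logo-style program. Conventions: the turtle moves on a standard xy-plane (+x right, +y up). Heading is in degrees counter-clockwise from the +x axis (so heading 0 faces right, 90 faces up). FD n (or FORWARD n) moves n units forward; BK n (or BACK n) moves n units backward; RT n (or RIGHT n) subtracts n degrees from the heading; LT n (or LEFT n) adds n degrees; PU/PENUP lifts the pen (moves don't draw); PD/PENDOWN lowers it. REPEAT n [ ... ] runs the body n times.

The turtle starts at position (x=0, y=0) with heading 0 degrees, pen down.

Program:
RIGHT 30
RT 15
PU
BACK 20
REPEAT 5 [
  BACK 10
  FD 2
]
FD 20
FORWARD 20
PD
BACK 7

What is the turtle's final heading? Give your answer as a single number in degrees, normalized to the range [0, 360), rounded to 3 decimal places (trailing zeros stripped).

Executing turtle program step by step:
Start: pos=(0,0), heading=0, pen down
RT 30: heading 0 -> 330
RT 15: heading 330 -> 315
PU: pen up
BK 20: (0,0) -> (-14.142,14.142) [heading=315, move]
REPEAT 5 [
  -- iteration 1/5 --
  BK 10: (-14.142,14.142) -> (-21.213,21.213) [heading=315, move]
  FD 2: (-21.213,21.213) -> (-19.799,19.799) [heading=315, move]
  -- iteration 2/5 --
  BK 10: (-19.799,19.799) -> (-26.87,26.87) [heading=315, move]
  FD 2: (-26.87,26.87) -> (-25.456,25.456) [heading=315, move]
  -- iteration 3/5 --
  BK 10: (-25.456,25.456) -> (-32.527,32.527) [heading=315, move]
  FD 2: (-32.527,32.527) -> (-31.113,31.113) [heading=315, move]
  -- iteration 4/5 --
  BK 10: (-31.113,31.113) -> (-38.184,38.184) [heading=315, move]
  FD 2: (-38.184,38.184) -> (-36.77,36.77) [heading=315, move]
  -- iteration 5/5 --
  BK 10: (-36.77,36.77) -> (-43.841,43.841) [heading=315, move]
  FD 2: (-43.841,43.841) -> (-42.426,42.426) [heading=315, move]
]
FD 20: (-42.426,42.426) -> (-28.284,28.284) [heading=315, move]
FD 20: (-28.284,28.284) -> (-14.142,14.142) [heading=315, move]
PD: pen down
BK 7: (-14.142,14.142) -> (-19.092,19.092) [heading=315, draw]
Final: pos=(-19.092,19.092), heading=315, 1 segment(s) drawn

Answer: 315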